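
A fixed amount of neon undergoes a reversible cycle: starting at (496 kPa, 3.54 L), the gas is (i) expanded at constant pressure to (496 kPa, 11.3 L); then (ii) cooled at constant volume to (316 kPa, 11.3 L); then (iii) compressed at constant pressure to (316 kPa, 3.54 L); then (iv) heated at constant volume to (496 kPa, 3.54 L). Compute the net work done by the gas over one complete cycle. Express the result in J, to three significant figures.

Constant-volume legs do no work.
W(i) = (496)(11.3 − 3.54) = 3849 J; W(iii) = (316)(3.54 − 11.3) = -2452 J.
W_net = 3849 − 2452 = 1397 J (the clockwise enclosed area).

W_net ≈ 1400 J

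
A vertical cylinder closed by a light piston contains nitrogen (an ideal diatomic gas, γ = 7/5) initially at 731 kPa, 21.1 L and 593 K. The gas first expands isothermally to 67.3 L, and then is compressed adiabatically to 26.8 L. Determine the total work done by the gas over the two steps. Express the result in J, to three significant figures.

W_total ≈ 720 J

Step 1 (isothermal): W = P₁V₁ ln(V₂/V₁) = (15424) ln(67.3/21.1) = 17890 J.
After step 1: P = 229.2 kPa, V = 67.3 L, T = 593 K.
Step 2 (adiabatic): W = (P₁V₁ − P₂V₂)/(γ−1) = (15424 − 22292)/0.4 = -17170 J.
W_total = 17890 − 17170 = 720.1 J.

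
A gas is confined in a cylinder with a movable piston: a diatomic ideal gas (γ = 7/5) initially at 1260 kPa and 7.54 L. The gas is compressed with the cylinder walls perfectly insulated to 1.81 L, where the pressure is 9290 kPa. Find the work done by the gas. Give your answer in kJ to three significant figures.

W ≈ -18.3 kJ

Adiabatic: W = (P₁V₁ − P₂V₂)/(γ − 1) with γ = 7/5.
P₁V₁ = 9500 J, P₂V₂ = 16815 J.
W = (9500 − 16815) / 0.4 = -18286 J.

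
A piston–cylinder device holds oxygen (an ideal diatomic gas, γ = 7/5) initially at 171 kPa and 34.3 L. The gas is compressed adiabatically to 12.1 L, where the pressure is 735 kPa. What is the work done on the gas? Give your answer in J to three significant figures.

Adiabatic: W = (P₁V₁ − P₂V₂)/(γ − 1) with γ = 7/5.
P₁V₁ = 5865 J, P₂V₂ = 8894 J.
W = (5865 − 8894) / 0.4 = -7571 J.
Work on gas = −W_by = 7571 J.

W ≈ 7570 J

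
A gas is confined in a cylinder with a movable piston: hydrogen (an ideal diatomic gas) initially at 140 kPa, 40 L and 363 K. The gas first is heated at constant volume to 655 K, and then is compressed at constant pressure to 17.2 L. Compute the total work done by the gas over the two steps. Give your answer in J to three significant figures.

W_total ≈ -5760 J

Step 1 (isochoric): W = 0 (constant volume).
After step 1: P = 252.6 kPa (V unchanged).
Step 2 (isobaric): W = PΔV = (252.6 kPa)(17.2 − 40 L) = -5760 J.
W_total = 0 − 5760 = -5760 J.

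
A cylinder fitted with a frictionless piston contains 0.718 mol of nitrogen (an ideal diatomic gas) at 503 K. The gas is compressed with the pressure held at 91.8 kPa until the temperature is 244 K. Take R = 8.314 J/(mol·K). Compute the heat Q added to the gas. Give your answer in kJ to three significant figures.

Q ≈ -5.41 kJ

Isobaric: W = nRΔT = (0.718)(8.314)(-259) = -1546 J.
ΔU = nCᵥΔT with Cᵥ = 5R/2: ΔU = (0.718)(20.79)(-259) = -3865 J.
Q = ΔU + W = -3865 − 1546 = -5411 J.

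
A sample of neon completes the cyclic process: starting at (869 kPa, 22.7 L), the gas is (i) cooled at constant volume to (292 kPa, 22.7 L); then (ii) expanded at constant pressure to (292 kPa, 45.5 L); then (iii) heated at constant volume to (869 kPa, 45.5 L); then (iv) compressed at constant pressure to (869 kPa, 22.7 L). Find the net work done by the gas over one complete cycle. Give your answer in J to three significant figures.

W_net ≈ -13200 J

Constant-volume legs do no work.
W(ii) = (292)(45.5 − 22.7) = 6658 J; W(iv) = (869)(22.7 − 45.5) = -19813 J.
W_net = 6658 − 19813 = -13156 J (the counter-clockwise enclosed area).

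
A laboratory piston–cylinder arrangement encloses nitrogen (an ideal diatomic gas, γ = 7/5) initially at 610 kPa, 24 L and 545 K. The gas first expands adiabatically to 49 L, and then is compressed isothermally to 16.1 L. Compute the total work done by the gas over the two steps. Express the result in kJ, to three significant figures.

W_total ≈ -3.16 kJ

Step 1 (adiabatic): W = (P₁V₁ − P₂V₂)/(γ−1) = (14640 − 11004)/0.4 = 9090 J.
After step 1: P = 224.6 kPa, V = 49 L, T = 409.6 K.
Step 2 (isothermal): W = P₁V₁ ln(V₂/V₁) = (11004) ln(16.1/49) = -12247 J.
W_total = 9090 − 12247 = -3157 J.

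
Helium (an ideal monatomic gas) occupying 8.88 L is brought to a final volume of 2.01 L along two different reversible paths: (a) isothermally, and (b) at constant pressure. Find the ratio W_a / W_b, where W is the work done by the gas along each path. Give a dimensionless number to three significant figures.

Path (a) isothermal: W = P₁V₁ ln(V₂/V₁) → W_a/(P₁V₁) = -1.486.
Path (b) isobaric: W = P₁(V₂ − V₁) → W_b/(P₁V₁) = -0.7736.
W_a / W_b = -1.486 / -0.7736 = 1.92.

W_a / W_b ≈ 1.92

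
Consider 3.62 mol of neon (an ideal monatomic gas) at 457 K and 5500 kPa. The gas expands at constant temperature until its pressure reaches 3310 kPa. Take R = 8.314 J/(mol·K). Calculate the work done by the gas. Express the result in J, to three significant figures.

Isothermal process: W = nRT ln(V₂/V₁) = nRT ln(P₁/P₂).
W = (3.62)(8.314)(457) × ln(5500/3310)
  = 13754 × ln(1.662) = 13754 × 0.5078
W_by_gas = 6984 J.

W ≈ 6980 J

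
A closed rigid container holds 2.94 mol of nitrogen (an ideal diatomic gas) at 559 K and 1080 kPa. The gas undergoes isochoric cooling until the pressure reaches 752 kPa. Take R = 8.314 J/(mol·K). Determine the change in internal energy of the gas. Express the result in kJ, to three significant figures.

ΔU ≈ -10.4 kJ

Constant volume ⇒ W = 0, so Q = ΔU = nCᵥΔT with Cᵥ = 5R/2 = 20.79 J/(mol·K).
At constant V, T₂/T₁ = P₂/P₁ ⇒ ΔT = T₁(P₂/P₁ − 1) = 559·(752/1080 − 1) = -169.8 K.
ΔU = (2.94)(20.79)(-169.8) = -10374 J.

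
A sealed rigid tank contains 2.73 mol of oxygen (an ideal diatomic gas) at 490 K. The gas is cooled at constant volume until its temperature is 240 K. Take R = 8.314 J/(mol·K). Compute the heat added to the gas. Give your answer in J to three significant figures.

Q ≈ -14200 J

Constant volume ⇒ W = 0, so Q = ΔU = nCᵥΔT with Cᵥ = 5R/2 = 20.79 J/(mol·K).
ΔU = (2.73)(20.79)(240 − 490) = -14186 J.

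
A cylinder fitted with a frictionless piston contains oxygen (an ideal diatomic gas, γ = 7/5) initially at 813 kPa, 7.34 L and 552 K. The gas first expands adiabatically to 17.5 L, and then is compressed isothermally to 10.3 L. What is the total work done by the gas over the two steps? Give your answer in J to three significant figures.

W_total ≈ 2150 J

Step 1 (adiabatic): W = (P₁V₁ − P₂V₂)/(γ−1) = (5967 − 4216)/0.4 = 4380 J.
After step 1: P = 240.9 kPa, V = 17.5 L, T = 389.9 K.
Step 2 (isothermal): W = P₁V₁ ln(V₂/V₁) = (4216) ln(10.3/17.5) = -2234 J.
W_total = 4380 − 2234 = 2145 J.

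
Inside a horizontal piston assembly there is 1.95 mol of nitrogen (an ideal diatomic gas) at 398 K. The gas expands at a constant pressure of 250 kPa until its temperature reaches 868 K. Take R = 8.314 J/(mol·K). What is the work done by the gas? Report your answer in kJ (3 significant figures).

Isobaric: W = P ΔV = nR ΔT.
W = (1.95)(8.314)(868 − 398) = 7620 J.

W ≈ 7.62 kJ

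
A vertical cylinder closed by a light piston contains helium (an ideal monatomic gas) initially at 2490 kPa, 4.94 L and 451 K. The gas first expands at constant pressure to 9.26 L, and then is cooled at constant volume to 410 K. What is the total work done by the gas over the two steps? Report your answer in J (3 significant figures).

Step 1 (isobaric): W = PΔV = (2490 kPa)(9.26 − 4.94 L) = 10757 J.
Step 2 (isochoric): W = 0 (constant volume).
W_total = 10757 + 0 = 10757 J.

W_total ≈ 10800 J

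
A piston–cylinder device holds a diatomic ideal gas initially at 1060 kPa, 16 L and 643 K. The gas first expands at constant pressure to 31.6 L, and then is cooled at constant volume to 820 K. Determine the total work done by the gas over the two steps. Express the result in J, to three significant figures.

W_total ≈ 16500 J

Step 1 (isobaric): W = PΔV = (1060 kPa)(31.6 − 16 L) = 16536 J.
Step 2 (isochoric): W = 0 (constant volume).
W_total = 16536 + 0 = 16536 J.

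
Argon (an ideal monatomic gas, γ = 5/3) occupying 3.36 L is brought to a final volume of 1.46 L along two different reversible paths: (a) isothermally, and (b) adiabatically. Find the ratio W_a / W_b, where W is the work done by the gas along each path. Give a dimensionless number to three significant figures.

Path (a) isothermal: W = P₁V₁ ln(V₂/V₁) → W_a/(P₁V₁) = -0.8335.
Path (b) adiabatic: W = P₁V₁(1 − (V₁/V₂)^(γ−1))/(γ−1) → W_b/(P₁V₁) = -1.115.
W_a / W_b = -0.8335 / -1.115 = 0.7478.

W_a / W_b ≈ 0.748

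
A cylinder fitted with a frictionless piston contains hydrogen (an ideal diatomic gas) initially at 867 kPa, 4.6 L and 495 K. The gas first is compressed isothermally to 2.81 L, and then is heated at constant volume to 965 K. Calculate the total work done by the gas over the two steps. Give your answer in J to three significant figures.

Step 1 (isothermal): W = P₁V₁ ln(V₂/V₁) = (3988) ln(2.81/4.6) = -1966 J.
Step 2 (isochoric): W = 0 (constant volume).
W_total = -1966 + 0 = -1966 J.

W_total ≈ -1970 J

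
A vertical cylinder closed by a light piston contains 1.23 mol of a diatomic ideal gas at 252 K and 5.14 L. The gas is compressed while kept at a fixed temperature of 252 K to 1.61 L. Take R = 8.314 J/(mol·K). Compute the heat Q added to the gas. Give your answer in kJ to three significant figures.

Q ≈ -2.99 kJ

Isothermal ⇒ ΔU = 0, so Q = W = nRT ln(V₂/V₁).
Q = (1.23)(8.314)(252) ln(1.61/5.14) = 2577 × -1.161 = -2991 J.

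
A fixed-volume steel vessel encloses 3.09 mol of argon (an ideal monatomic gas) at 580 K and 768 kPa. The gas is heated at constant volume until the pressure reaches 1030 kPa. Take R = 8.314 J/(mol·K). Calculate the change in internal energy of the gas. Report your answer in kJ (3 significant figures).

ΔU ≈ 7.62 kJ

Constant volume ⇒ W = 0, so Q = ΔU = nCᵥΔT with Cᵥ = 3R/2 = 12.47 J/(mol·K).
At constant V, T₂/T₁ = P₂/P₁ ⇒ ΔT = T₁(P₂/P₁ − 1) = 580·(1030/768 − 1) = 197.9 K.
ΔU = (3.09)(12.47)(197.9) = 7625 J.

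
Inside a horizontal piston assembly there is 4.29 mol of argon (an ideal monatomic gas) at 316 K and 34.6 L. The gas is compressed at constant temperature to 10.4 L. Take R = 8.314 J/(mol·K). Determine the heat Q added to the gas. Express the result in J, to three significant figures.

Isothermal ⇒ ΔU = 0, so Q = W = nRT ln(V₂/V₁).
Q = (4.29)(8.314)(316) ln(10.4/34.6) = 11271 × -1.202 = -13548 J.

Q ≈ -13500 J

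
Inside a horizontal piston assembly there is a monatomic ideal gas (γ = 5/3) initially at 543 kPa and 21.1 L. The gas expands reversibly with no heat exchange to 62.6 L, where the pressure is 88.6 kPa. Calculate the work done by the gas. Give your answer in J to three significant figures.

Adiabatic: W = (P₁V₁ − P₂V₂)/(γ − 1) with γ = 5/3.
P₁V₁ = 11457 J, P₂V₂ = 5546 J.
W = (11457 − 5546) / 0.6667 = 8866 J.

W ≈ 8870 J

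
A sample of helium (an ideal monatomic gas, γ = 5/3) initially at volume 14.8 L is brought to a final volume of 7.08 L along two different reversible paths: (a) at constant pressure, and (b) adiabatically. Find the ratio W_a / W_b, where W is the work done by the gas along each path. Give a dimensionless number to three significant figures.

W_a / W_b ≈ 0.548

Path (a) isobaric: W = P₁(V₂ − V₁) → W_a/(P₁V₁) = -0.5216.
Path (b) adiabatic: W = P₁V₁(1 − (V₁/V₂)^(γ−1))/(γ−1) → W_b/(P₁V₁) = -0.9523.
W_a / W_b = -0.5216 / -0.9523 = 0.5477.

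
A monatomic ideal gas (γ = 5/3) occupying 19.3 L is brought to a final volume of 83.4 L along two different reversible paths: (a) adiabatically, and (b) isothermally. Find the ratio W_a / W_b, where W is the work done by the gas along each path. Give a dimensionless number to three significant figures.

W_a / W_b ≈ 0.639

Path (a) adiabatic: W = P₁V₁(1 − (V₁/V₂)^(γ−1))/(γ−1) → W_a/(P₁V₁) = 0.9346.
Path (b) isothermal: W = P₁V₁ ln(V₂/V₁) → W_b/(P₁V₁) = 1.464.
W_a / W_b = 0.9346 / 1.464 = 0.6386.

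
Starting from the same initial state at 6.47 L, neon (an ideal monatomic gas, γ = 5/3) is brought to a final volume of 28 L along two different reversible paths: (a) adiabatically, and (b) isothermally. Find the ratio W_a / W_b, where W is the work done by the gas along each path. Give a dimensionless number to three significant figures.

Path (a) adiabatic: W = P₁V₁(1 − (V₁/V₂)^(γ−1))/(γ−1) → W_a/(P₁V₁) = 0.9352.
Path (b) isothermal: W = P₁V₁ ln(V₂/V₁) → W_b/(P₁V₁) = 1.465.
W_a / W_b = 0.9352 / 1.465 = 0.6383.

W_a / W_b ≈ 0.638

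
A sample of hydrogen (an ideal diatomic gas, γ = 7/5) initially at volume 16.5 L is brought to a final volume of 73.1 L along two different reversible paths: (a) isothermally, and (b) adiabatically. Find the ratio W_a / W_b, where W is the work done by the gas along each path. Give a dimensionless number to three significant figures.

Path (a) isothermal: W = P₁V₁ ln(V₂/V₁) → W_a/(P₁V₁) = 1.488.
Path (b) adiabatic: W = P₁V₁(1 − (V₁/V₂)^(γ−1))/(γ−1) → W_b/(P₁V₁) = 1.122.
W_a / W_b = 1.488 / 1.122 = 1.327.

W_a / W_b ≈ 1.33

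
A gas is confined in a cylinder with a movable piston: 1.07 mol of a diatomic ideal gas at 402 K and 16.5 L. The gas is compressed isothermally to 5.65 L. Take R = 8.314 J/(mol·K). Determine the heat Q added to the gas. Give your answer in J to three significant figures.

Q ≈ -3830 J

Isothermal ⇒ ΔU = 0, so Q = W = nRT ln(V₂/V₁).
Q = (1.07)(8.314)(402) ln(5.65/16.5) = 3576 × -1.072 = -3833 J.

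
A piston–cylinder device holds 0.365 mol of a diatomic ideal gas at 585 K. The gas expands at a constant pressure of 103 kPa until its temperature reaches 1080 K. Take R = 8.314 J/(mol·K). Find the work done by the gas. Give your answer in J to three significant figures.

Isobaric: W = P ΔV = nR ΔT.
W = (0.365)(8.314)(1080 − 585) = 1502 J.

W ≈ 1500 J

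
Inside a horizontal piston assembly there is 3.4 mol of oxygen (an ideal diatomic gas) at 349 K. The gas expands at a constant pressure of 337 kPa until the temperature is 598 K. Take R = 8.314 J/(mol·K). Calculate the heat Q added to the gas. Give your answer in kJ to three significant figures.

Q ≈ 24.6 kJ

Isobaric: W = nRΔT = (3.4)(8.314)(249) = 7039 J.
ΔU = nCᵥΔT with Cᵥ = 5R/2: ΔU = (3.4)(20.79)(249) = 17597 J.
Q = ΔU + W = 17597 + 7039 = 24635 J.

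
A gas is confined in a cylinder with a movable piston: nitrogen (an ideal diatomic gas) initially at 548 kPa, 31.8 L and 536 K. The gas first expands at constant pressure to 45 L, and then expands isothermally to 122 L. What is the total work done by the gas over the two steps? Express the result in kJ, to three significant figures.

Step 1 (isobaric): W = PΔV = (548 kPa)(45 − 31.8 L) = 7234 J.
After step 1: P = 548 kPa, V = 45 L, T = 758.5 K.
Step 2 (isothermal): W = P₁V₁ ln(V₂/V₁) = (24660) ln(122/45) = 24595 J.
W_total = 7234 + 24595 = 31828 J.

W_total ≈ 31.8 kJ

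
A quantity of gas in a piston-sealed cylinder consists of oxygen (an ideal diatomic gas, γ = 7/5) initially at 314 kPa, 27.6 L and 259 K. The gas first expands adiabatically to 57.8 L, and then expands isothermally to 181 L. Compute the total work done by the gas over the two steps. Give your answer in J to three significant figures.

W_total ≈ 12900 J

Step 1 (adiabatic): W = (P₁V₁ − P₂V₂)/(γ−1) = (8666 − 6448)/0.4 = 5546 J.
After step 1: P = 111.6 kPa, V = 57.8 L, T = 192.7 K.
Step 2 (isothermal): W = P₁V₁ ln(V₂/V₁) = (6448) ln(181/57.8) = 7361 J.
W_total = 5546 + 7361 = 12906 J.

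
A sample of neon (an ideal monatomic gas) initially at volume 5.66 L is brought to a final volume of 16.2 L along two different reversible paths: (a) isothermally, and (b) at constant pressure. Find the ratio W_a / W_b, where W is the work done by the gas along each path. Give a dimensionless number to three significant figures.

W_a / W_b ≈ 0.565

Path (a) isothermal: W = P₁V₁ ln(V₂/V₁) → W_a/(P₁V₁) = 1.052.
Path (b) isobaric: W = P₁(V₂ − V₁) → W_b/(P₁V₁) = 1.862.
W_a / W_b = 1.052 / 1.862 = 0.5647.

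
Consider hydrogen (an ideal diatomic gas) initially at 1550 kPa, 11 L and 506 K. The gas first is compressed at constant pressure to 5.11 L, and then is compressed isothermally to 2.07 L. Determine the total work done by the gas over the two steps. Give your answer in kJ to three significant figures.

Step 1 (isobaric): W = PΔV = (1550 kPa)(5.11 − 11 L) = -9130 J.
After step 1: P = 1550 kPa, V = 5.11 L, T = 235.1 K.
Step 2 (isothermal): W = P₁V₁ ln(V₂/V₁) = (7921) ln(2.07/5.11) = -7157 J.
W_total = -9130 − 7157 = -16287 J.

W_total ≈ -16.3 kJ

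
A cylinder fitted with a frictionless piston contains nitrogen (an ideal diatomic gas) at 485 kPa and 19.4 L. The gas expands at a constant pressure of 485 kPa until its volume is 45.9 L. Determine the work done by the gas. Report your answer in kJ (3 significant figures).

Isobaric: W = P ΔV.
W = (485 kPa)(45.9 − 19.4 L) = (485)(26.5) = 12852 J.

W ≈ 12.9 kJ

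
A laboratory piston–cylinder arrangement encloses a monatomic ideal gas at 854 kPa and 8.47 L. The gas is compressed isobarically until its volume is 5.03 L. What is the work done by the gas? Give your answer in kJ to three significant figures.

Isobaric: W = P ΔV.
W = (854 kPa)(5.03 − 8.47 L) = (854)(-3.44) = -2938 J.

W ≈ -2.94 kJ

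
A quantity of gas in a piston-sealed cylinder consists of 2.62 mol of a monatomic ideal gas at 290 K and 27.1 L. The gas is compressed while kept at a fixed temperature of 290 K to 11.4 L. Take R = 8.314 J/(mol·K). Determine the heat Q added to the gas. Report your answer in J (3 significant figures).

Q ≈ -5470 J

Isothermal ⇒ ΔU = 0, so Q = W = nRT ln(V₂/V₁).
Q = (2.62)(8.314)(290) ln(11.4/27.1) = 6317 × -0.8659 = -5470 J.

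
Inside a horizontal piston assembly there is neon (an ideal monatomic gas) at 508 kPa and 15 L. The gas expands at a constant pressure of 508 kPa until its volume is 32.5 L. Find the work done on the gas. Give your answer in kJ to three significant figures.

Isobaric: W = P ΔV.
W = (508 kPa)(32.5 − 15 L) = (508)(17.5) = 8890 J.
Work on gas = −W_by = -8890 J.

W ≈ -8.89 kJ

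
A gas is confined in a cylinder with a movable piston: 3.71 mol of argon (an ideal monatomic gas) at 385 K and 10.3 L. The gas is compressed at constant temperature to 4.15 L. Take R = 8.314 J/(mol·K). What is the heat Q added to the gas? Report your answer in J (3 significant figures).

Q ≈ -10800 J

Isothermal ⇒ ΔU = 0, so Q = W = nRT ln(V₂/V₁).
Q = (3.71)(8.314)(385) ln(4.15/10.3) = 11875 × -0.909 = -10795 J.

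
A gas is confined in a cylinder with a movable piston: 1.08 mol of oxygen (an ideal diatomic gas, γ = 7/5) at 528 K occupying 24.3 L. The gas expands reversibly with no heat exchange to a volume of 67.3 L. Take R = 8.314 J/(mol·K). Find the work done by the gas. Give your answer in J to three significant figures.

Adiabatic: TV^(γ−1) = const with γ = 7/5.
T₂ = T₁ (V₁/V₂)^(γ−1) = 528 × (24.3/67.3)^0.4 = 528 × 0.6653 = 351.3 K.
W_by = nCᵥ(T₁ − T₂) = (1.08)(20.79)(528 − 351.3) = 3967 J.

W ≈ 3970 J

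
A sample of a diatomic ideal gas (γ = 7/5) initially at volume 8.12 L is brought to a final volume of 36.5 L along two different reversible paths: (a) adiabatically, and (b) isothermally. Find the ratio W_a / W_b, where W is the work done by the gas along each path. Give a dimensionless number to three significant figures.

W_a / W_b ≈ 0.752

Path (a) adiabatic: W = P₁V₁(1 − (V₁/V₂)^(γ−1))/(γ−1) → W_a/(P₁V₁) = 1.13.
Path (b) isothermal: W = P₁V₁ ln(V₂/V₁) → W_b/(P₁V₁) = 1.503.
W_a / W_b = 1.13 / 1.503 = 0.7516.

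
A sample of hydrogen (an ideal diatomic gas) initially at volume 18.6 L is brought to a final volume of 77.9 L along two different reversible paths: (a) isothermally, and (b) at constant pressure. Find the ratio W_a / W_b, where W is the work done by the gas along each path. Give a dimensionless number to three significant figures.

W_a / W_b ≈ 0.449

Path (a) isothermal: W = P₁V₁ ln(V₂/V₁) → W_a/(P₁V₁) = 1.432.
Path (b) isobaric: W = P₁(V₂ − V₁) → W_b/(P₁V₁) = 3.188.
W_a / W_b = 1.432 / 3.188 = 0.4492.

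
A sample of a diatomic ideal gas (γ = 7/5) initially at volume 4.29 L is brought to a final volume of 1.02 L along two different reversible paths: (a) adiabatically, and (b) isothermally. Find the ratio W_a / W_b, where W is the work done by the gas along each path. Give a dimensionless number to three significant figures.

W_a / W_b ≈ 1.35

Path (a) adiabatic: W = P₁V₁(1 − (V₁/V₂)^(γ−1))/(γ−1) → W_a/(P₁V₁) = -1.941.
Path (b) isothermal: W = P₁V₁ ln(V₂/V₁) → W_b/(P₁V₁) = -1.436.
W_a / W_b = -1.941 / -1.436 = 1.351.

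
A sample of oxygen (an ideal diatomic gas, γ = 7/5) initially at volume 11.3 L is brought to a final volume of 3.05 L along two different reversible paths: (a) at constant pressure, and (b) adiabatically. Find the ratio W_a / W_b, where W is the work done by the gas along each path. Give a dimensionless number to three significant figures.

W_a / W_b ≈ 0.424

Path (a) isobaric: W = P₁(V₂ − V₁) → W_a/(P₁V₁) = -0.7301.
Path (b) adiabatic: W = P₁V₁(1 − (V₁/V₂)^(γ−1))/(γ−1) → W_b/(P₁V₁) = -1.721.
W_a / W_b = -0.7301 / -1.721 = 0.4241.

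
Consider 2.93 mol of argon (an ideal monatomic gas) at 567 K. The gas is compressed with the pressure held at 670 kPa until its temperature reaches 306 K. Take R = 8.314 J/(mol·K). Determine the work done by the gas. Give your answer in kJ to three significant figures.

W ≈ -6.36 kJ

Isobaric: W = P ΔV = nR ΔT.
W = (2.93)(8.314)(306 − 567) = -6358 J.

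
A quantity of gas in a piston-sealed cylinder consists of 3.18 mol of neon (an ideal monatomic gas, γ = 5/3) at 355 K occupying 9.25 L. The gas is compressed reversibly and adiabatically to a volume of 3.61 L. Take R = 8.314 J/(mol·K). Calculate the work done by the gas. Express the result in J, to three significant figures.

W ≈ -12300 J

Adiabatic: TV^(γ−1) = const with γ = 5/3.
T₂ = T₁ (V₁/V₂)^(γ−1) = 355 × (9.25/3.61)^0.667 = 355 × 1.873 = 664.7 K.
W_by = nCᵥ(T₁ − T₂) = (3.18)(12.47)(355 − 664.7) = -12284 J.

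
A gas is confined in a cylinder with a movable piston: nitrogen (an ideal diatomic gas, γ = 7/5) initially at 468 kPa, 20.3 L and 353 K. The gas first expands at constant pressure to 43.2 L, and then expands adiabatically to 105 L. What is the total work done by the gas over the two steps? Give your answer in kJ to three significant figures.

Step 1 (isobaric): W = PΔV = (468 kPa)(43.2 − 20.3 L) = 10717 J.
After step 1: P = 468 kPa, V = 43.2 L, T = 751.2 K.
Step 2 (adiabatic): W = (P₁V₁ − P₂V₂)/(γ−1) = (20218 − 14173)/0.4 = 15113 J.
W_total = 10717 + 15113 = 25830 J.

W_total ≈ 25.8 kJ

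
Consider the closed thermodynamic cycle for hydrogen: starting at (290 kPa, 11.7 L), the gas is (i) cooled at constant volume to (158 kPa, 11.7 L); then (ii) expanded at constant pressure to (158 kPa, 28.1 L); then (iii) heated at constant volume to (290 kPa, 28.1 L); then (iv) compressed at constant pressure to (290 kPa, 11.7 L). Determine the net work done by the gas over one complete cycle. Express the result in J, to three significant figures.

Constant-volume legs do no work.
W(ii) = (158)(28.1 − 11.7) = 2591 J; W(iv) = (290)(11.7 − 28.1) = -4756 J.
W_net = 2591 − 4756 = -2165 J (the counter-clockwise enclosed area).

W_net ≈ -2160 J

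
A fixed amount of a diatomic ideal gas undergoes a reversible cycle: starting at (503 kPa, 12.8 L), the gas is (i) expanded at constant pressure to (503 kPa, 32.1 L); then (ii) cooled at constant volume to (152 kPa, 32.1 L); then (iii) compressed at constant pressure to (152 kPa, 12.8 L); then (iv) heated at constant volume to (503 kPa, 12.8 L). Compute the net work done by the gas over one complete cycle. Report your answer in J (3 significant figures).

W_net ≈ 6770 J

Constant-volume legs do no work.
W(i) = (503)(32.1 − 12.8) = 9708 J; W(iii) = (152)(12.8 − 32.1) = -2934 J.
W_net = 9708 − 2934 = 6774 J (the clockwise enclosed area).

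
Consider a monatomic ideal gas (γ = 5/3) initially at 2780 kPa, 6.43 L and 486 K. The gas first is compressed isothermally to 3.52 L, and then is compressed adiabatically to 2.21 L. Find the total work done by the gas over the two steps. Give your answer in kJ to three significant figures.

W_total ≈ -20.5 kJ

Step 1 (isothermal): W = P₁V₁ ln(V₂/V₁) = (17875) ln(3.52/6.43) = -10770 J.
After step 1: P = 5078 kPa, V = 3.52 L, T = 486 K.
Step 2 (adiabatic): W = (P₁V₁ − P₂V₂)/(γ−1) = (17875 − 24379)/0.667 = -9756 J.
W_total = -10770 − 9756 = -20526 J.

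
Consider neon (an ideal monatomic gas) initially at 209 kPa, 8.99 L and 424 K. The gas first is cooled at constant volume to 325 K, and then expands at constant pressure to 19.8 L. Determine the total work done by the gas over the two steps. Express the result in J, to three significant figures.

W_total ≈ 1730 J

Step 1 (isochoric): W = 0 (constant volume).
After step 1: P = 160.2 kPa (V unchanged).
Step 2 (isobaric): W = PΔV = (160.2 kPa)(19.8 − 8.99 L) = 1732 J.
W_total = 0 + 1732 = 1732 J.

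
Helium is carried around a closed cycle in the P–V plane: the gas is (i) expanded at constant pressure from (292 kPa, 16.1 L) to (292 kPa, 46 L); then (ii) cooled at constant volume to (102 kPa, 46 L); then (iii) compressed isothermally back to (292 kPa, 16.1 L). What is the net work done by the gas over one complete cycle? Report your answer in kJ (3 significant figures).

Leg (i): W = PΔV = (292)(46 − 16.1) = 8731 J.
Leg (ii): W = 0.
Leg (iii): W = PᵢVᵢ ln(V_f/Vᵢ) = (4692) ln(16.1/46) = -4926 J.
W_net = 8731 − 4926 = 3805 J.

W_net ≈ 3.81 kJ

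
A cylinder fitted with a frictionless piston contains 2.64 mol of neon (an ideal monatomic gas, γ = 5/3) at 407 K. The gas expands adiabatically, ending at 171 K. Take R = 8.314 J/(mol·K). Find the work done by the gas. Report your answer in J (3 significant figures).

W ≈ 7770 J

Adiabatic ⇒ Q = 0, so W_by = −ΔU = nCᵥ(T₁ − T₂).
Cᵥ = 3R/2 = 12.47 J/(mol·K).
W = (2.64)(12.47)(407 − 171) = 7770 J.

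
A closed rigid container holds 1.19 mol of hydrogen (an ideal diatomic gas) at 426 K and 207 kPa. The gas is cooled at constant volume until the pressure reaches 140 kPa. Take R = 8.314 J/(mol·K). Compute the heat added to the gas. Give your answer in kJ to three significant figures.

Q ≈ -3.41 kJ

Constant volume ⇒ W = 0, so Q = ΔU = nCᵥΔT with Cᵥ = 5R/2 = 20.79 J/(mol·K).
At constant V, T₂/T₁ = P₂/P₁ ⇒ ΔT = T₁(P₂/P₁ − 1) = 426·(140/207 − 1) = -137.9 K.
ΔU = (1.19)(20.79)(-137.9) = -3410 J.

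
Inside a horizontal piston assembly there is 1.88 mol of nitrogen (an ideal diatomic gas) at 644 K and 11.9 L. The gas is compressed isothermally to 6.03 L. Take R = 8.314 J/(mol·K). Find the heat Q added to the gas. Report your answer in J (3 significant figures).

Isothermal ⇒ ΔU = 0, so Q = W = nRT ln(V₂/V₁).
Q = (1.88)(8.314)(644) ln(6.03/11.9) = 10066 × -0.6798 = -6843 J.

Q ≈ -6840 J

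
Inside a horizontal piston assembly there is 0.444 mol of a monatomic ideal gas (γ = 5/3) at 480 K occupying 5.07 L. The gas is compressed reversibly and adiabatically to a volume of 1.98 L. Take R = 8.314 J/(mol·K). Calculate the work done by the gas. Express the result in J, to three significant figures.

W ≈ -2320 J

Adiabatic: TV^(γ−1) = const with γ = 5/3.
T₂ = T₁ (V₁/V₂)^(γ−1) = 480 × (5.07/1.98)^0.667 = 480 × 1.872 = 898.4 K.
W_by = nCᵥ(T₁ − T₂) = (0.444)(12.47)(480 − 898.4) = -2317 J.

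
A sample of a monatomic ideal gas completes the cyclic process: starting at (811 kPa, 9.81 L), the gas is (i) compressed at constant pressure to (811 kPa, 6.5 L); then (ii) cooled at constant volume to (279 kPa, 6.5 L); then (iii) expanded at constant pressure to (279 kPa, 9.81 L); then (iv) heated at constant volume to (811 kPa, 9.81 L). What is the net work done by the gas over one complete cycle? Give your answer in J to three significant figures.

Constant-volume legs do no work.
W(i) = (811)(6.5 − 9.81) = -2684 J; W(iii) = (279)(9.81 − 6.5) = 923.5 J.
W_net = -2684 + 923.5 = -1761 J (the counter-clockwise enclosed area).

W_net ≈ -1760 J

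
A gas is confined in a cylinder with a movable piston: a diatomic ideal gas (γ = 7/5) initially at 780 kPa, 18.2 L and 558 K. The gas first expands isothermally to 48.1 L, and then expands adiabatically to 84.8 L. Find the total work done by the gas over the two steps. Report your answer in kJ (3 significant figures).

Step 1 (isothermal): W = P₁V₁ ln(V₂/V₁) = (14196) ln(48.1/18.2) = 13797 J.
After step 1: P = 295.1 kPa, V = 48.1 L, T = 558 K.
Step 2 (adiabatic): W = (P₁V₁ − P₂V₂)/(γ−1) = (14196 − 11315)/0.4 = 7202 J.
W_total = 13797 + 7202 = 20998 J.

W_total ≈ 21.0 kJ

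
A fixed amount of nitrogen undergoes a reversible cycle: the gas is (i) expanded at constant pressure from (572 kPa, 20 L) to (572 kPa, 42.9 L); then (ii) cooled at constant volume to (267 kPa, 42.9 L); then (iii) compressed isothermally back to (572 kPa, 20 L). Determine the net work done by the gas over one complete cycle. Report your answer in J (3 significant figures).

W_net ≈ 4360 J

Leg (i): W = PΔV = (572)(42.9 − 20) = 13099 J.
Leg (ii): W = 0.
Leg (iii): W = PᵢVᵢ ln(V_f/Vᵢ) = (11454) ln(20/42.9) = -8741 J.
W_net = 13099 − 8741 = 4358 J.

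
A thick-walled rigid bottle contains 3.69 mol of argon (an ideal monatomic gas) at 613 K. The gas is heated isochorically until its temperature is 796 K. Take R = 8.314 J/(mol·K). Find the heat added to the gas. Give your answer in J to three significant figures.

Q ≈ 8420 J

Constant volume ⇒ W = 0, so Q = ΔU = nCᵥΔT with Cᵥ = 3R/2 = 12.47 J/(mol·K).
ΔU = (3.69)(12.47)(796 − 613) = 8421 J.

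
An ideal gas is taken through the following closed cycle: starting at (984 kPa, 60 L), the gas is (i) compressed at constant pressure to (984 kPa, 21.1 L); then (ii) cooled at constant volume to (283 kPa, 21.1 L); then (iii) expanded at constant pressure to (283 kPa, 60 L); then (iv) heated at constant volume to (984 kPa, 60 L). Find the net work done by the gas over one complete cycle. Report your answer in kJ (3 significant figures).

W_net ≈ -27.3 kJ

Constant-volume legs do no work.
W(i) = (984)(21.1 − 60) = -38278 J; W(iii) = (283)(60 − 21.1) = 11009 J.
W_net = -38278 + 11009 = -27269 J (the counter-clockwise enclosed area).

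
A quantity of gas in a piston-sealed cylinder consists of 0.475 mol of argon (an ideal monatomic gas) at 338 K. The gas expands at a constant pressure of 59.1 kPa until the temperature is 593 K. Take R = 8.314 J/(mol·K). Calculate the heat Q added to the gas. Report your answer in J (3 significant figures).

Isobaric: W = nRΔT = (0.475)(8.314)(255) = 1007 J.
ΔU = nCᵥΔT with Cᵥ = 3R/2: ΔU = (0.475)(12.47)(255) = 1511 J.
Q = ΔU + W = 1511 + 1007 = 2518 J.

Q ≈ 2520 J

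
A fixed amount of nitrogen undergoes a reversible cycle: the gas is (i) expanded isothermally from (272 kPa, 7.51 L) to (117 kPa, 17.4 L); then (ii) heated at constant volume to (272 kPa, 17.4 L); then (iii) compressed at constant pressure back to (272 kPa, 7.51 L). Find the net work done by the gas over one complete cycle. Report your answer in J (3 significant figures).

W_net ≈ -974 J

Leg (i): W = PᵢVᵢ ln(V_f/Vᵢ) = (2043) ln(17.4/7.51) = 1716 J.
Leg (ii): W = 0.
Leg (iii): W = PΔV = (272)(7.51 − 17.4) = -2690 J.
W_net = 1716 − 2690 = -973.7 J.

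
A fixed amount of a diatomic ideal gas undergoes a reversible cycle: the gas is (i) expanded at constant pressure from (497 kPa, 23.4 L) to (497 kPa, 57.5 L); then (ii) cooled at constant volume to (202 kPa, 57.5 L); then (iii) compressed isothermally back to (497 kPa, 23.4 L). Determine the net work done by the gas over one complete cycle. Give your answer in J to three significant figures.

Leg (i): W = PΔV = (497)(57.5 − 23.4) = 16948 J.
Leg (ii): W = 0.
Leg (iii): W = PᵢVᵢ ln(V_f/Vᵢ) = (11615) ln(23.4/57.5) = -10442 J.
W_net = 16948 − 10442 = 6505 J.

W_net ≈ 6510 J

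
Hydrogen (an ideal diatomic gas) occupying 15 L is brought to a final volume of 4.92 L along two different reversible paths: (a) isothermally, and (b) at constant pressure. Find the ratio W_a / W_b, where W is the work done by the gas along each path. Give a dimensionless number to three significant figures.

W_a / W_b ≈ 1.66

Path (a) isothermal: W = P₁V₁ ln(V₂/V₁) → W_a/(P₁V₁) = -1.115.
Path (b) isobaric: W = P₁(V₂ − V₁) → W_b/(P₁V₁) = -0.672.
W_a / W_b = -1.115 / -0.672 = 1.659.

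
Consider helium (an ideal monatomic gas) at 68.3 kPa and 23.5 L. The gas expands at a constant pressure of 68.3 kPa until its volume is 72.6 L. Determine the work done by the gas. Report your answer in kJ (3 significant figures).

W ≈ 3.35 kJ

Isobaric: W = P ΔV.
W = (68.3 kPa)(72.6 − 23.5 L) = (68.3)(49.1) = 3354 J.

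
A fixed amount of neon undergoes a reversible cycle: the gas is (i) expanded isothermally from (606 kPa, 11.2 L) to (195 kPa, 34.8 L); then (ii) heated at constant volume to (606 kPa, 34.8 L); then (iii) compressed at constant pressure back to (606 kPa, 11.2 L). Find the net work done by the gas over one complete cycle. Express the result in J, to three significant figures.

W_net ≈ -6610 J

Leg (i): W = PᵢVᵢ ln(V_f/Vᵢ) = (6787) ln(34.8/11.2) = 7695 J.
Leg (ii): W = 0.
Leg (iii): W = PΔV = (606)(11.2 − 34.8) = -14302 J.
W_net = 7695 − 14302 = -6607 J.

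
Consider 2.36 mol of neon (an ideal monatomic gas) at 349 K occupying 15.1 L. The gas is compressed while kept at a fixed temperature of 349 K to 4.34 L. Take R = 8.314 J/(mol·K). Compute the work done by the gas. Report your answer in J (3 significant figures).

Isothermal: W = nRT ln(V₂/V₁).
W = (2.36)(8.314)(349) × ln(4.34/15.1)
  = 6848 × -1.247
W_by_gas = -8538 J.

W ≈ -8540 J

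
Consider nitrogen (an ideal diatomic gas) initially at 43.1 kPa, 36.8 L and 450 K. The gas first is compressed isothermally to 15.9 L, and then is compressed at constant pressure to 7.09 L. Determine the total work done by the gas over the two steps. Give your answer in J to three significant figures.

Step 1 (isothermal): W = P₁V₁ ln(V₂/V₁) = (1586) ln(15.9/36.8) = -1331 J.
After step 1: P = 99.75 kPa, V = 15.9 L, T = 450 K.
Step 2 (isobaric): W = PΔV = (99.75 kPa)(7.09 − 15.9 L) = -878.8 J.
W_total = -1331 − 878.8 = -2210 J.

W_total ≈ -2210 J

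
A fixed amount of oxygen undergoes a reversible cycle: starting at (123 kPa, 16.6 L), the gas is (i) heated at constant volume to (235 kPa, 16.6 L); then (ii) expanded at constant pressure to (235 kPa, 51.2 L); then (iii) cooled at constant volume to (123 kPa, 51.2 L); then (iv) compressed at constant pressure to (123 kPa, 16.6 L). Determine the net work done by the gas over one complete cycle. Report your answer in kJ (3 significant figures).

Constant-volume legs do no work.
W(ii) = (235)(51.2 − 16.6) = 8131 J; W(iv) = (123)(16.6 − 51.2) = -4256 J.
W_net = 8131 − 4256 = 3875 J (the clockwise enclosed area).

W_net ≈ 3.88 kJ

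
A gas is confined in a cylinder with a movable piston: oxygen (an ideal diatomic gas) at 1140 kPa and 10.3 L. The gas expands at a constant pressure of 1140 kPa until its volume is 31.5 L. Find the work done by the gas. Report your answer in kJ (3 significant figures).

W ≈ 24.2 kJ

Isobaric: W = P ΔV.
W = (1140 kPa)(31.5 − 10.3 L) = (1140)(21.2) = 24168 J.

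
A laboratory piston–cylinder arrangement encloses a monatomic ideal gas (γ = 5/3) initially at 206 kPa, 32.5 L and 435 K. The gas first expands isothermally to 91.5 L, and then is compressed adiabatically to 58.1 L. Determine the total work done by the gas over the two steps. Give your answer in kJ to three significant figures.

Step 1 (isothermal): W = P₁V₁ ln(V₂/V₁) = (6695) ln(91.5/32.5) = 6930 J.
After step 1: P = 73.17 kPa, V = 91.5 L, T = 435 K.
Step 2 (adiabatic): W = (P₁V₁ − P₂V₂)/(γ−1) = (6695 − 9062)/0.667 = -3551 J.
W_total = 6930 − 3551 = 3379 J.

W_total ≈ 3.38 kJ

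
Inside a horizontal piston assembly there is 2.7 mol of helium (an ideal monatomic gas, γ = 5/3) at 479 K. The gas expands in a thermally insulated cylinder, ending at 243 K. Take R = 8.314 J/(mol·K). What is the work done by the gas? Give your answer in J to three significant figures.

Adiabatic ⇒ Q = 0, so W_by = −ΔU = nCᵥ(T₁ − T₂).
Cᵥ = 3R/2 = 12.47 J/(mol·K).
W = (2.7)(12.47)(479 − 243) = 7947 J.

W ≈ 7950 J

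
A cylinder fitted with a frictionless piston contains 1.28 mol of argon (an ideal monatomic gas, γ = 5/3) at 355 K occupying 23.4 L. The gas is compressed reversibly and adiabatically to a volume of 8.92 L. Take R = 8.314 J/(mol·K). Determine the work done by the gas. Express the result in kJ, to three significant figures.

Adiabatic: TV^(γ−1) = const with γ = 5/3.
T₂ = T₁ (V₁/V₂)^(γ−1) = 355 × (23.4/8.92)^0.667 = 355 × 1.902 = 675.2 K.
W_by = nCᵥ(T₁ − T₂) = (1.28)(12.47)(355 − 675.2) = -5112 J.

W ≈ -5.11 kJ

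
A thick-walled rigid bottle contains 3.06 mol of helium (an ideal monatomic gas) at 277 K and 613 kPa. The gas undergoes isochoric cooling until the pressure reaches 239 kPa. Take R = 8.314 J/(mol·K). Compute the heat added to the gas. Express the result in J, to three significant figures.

Q ≈ -6450 J

Constant volume ⇒ W = 0, so Q = ΔU = nCᵥΔT with Cᵥ = 3R/2 = 12.47 J/(mol·K).
At constant V, T₂/T₁ = P₂/P₁ ⇒ ΔT = T₁(P₂/P₁ − 1) = 277·(239/613 − 1) = -169 K.
ΔU = (3.06)(12.47)(-169) = -6449 J.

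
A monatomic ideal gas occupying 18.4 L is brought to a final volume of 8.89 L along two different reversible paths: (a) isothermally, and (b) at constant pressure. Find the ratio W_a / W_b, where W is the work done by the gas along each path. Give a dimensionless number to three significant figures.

W_a / W_b ≈ 1.41

Path (a) isothermal: W = P₁V₁ ln(V₂/V₁) → W_a/(P₁V₁) = -0.7274.
Path (b) isobaric: W = P₁(V₂ − V₁) → W_b/(P₁V₁) = -0.5168.
W_a / W_b = -0.7274 / -0.5168 = 1.407.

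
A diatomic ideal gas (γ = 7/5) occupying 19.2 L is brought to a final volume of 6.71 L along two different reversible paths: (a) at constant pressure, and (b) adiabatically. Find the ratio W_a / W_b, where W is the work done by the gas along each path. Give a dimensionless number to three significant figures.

W_a / W_b ≈ 0.498

Path (a) isobaric: W = P₁(V₂ − V₁) → W_a/(P₁V₁) = -0.6505.
Path (b) adiabatic: W = P₁V₁(1 − (V₁/V₂)^(γ−1))/(γ−1) → W_b/(P₁V₁) = -1.307.
W_a / W_b = -0.6505 / -1.307 = 0.4978.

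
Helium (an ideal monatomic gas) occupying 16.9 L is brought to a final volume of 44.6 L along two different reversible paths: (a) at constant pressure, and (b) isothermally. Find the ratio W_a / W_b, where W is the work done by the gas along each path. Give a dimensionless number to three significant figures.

Path (a) isobaric: W = P₁(V₂ − V₁) → W_a/(P₁V₁) = 1.639.
Path (b) isothermal: W = P₁V₁ ln(V₂/V₁) → W_b/(P₁V₁) = 0.9704.
W_a / W_b = 1.639 / 0.9704 = 1.689.

W_a / W_b ≈ 1.69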